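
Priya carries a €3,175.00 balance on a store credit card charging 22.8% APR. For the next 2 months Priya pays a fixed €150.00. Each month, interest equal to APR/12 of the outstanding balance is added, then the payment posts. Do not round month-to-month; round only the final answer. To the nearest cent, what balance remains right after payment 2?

€2,993.95

Monthly rate r = 22.8%/12 = 1.9% = 0.019.
Each month: B ← B·(1+r) − €150.00.
Month 1: interest €60.32; balance after payment €3,085.32.
Month 2: interest €58.62; balance after payment €2,993.95.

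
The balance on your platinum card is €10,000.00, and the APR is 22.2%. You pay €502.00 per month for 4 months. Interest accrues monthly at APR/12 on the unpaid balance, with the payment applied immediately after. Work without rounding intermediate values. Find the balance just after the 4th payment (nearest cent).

Monthly rate r = 22.2%/12 = 1.85% = 0.0185.
Each month: B ← B·(1+r) − €502.00.
Month 1: interest €185.00; balance after payment €9,683.00.
Month 2: interest €179.14; balance after payment €9,360.14.
Month 3: interest €173.16; balance after payment €9,031.30.
Month 4: interest €167.08; balance after payment €8,696.38.

€8,696.38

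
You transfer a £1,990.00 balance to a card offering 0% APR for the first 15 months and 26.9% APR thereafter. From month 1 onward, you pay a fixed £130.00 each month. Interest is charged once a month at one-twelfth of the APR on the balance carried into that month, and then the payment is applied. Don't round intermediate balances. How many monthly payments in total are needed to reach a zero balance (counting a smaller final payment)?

Promo months 1–15 at r₀ = 0%/12 = 0; months 16+ at r₁ = 26.9%/12 = 0.0224167.
After month 15 (no interest yet): B = £1,990.00 − 15·£130.00 = £40.00.
Then at r₁ with £130.00/mo: n₂ = −ln(1 − r₁·B/P)/ln(1+r₁) ≈ 0.31 → 1 more payments.

16 months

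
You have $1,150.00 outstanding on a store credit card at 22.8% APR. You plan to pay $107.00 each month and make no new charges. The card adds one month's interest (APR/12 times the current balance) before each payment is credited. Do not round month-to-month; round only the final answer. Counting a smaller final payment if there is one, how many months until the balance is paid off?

Monthly rate r = 22.8%/12 = 1.9% = 0.019.
Recurrence: B ← B·(1+r) − $107.00.
Month 1: interest $21.85; balance after payment $1,064.85.
Month 2: interest $20.23; balance after payment $978.08.
Closed form: n = −ln(1 − rB₀/P)/ln(1+r) = −ln(0.79579)/ln(1.019) ≈ 12.136, so the balance reaches zero during payment 13.

13 months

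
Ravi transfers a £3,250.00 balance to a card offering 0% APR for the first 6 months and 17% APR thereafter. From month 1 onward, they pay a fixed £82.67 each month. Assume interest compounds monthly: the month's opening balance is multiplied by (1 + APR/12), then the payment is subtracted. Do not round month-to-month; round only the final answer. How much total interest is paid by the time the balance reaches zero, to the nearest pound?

£999

Promo months 1–6 at r₀ = 0%/12 = 0; months 7+ at r₁ = 17%/12 = 0.0141667.
After month 6 (no interest yet): B = £3,250.00 − 6·£82.67 = £2,753.98.
Then at r₁ with £82.67/mo: n₂ = −ln(1 − r₁·B/P)/ln(1+r₁) ≈ 45.39 → 46 more payments.
Total paid = 51·£82.67 + £32.50 = £4,248.67; interest = £4,248.67 − £3,250.00 = £998.67.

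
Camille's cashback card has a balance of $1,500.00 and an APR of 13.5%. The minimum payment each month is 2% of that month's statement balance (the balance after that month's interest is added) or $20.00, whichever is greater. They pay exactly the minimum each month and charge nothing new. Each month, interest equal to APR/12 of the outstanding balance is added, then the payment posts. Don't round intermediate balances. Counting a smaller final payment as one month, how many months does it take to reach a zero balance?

Monthly rate r = 13.5%/12 = 1.125% = 0.01125.
While 2% of the post-interest balance exceeds $20.00, each month B ← (B·(1+r))·(1 − 0.02), i.e. B shrinks by the factor (1+r)·0.98 = 0.99102.
This holds for months 1–47. Entering month 48 the balance is $981.90; 2% of the post-interest balance is now below $20.00, so the flat $20.00 minimum applies from here.
From month 48 a fixed $20.00 at rate r clears $981.90 in 72 more payments. Total: 47 + 72 = 119 months.

119 months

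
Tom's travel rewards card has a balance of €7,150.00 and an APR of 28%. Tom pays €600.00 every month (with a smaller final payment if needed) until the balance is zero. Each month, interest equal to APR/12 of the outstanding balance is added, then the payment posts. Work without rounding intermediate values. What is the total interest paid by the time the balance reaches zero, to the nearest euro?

Monthly rate r = 28%/12 = 2.33333% = 0.0233333.
Payoff takes n = ⌈−ln(1 − rB₀/P)/ln(1+r)⌉ = ⌈14.125⌉ = 15 payments; the last is €76.02.
Total paid = 14·€600.00 + €76.02 = €8,476.02.
Total interest = total paid − principal = €8,476.02 − €7,150.00 = €1,326.02.

€1,326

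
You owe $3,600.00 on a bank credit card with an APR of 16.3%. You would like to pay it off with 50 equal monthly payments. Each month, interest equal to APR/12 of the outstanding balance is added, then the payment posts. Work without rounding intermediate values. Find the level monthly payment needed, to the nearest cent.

$99.67

Monthly rate r = 16.3%/12 = 1.35833% = 0.0135833.
Level-payment amortization: P = B₀·r / (1 − (1+r)^(−n)) = 3600.00·0.0135833 / (1 − 1.01358^(−50)).
Denominator 1 − (1+r)^(−50) = 0.490637504.
P = 48.9 / 0.490637504 ≈ 99.67.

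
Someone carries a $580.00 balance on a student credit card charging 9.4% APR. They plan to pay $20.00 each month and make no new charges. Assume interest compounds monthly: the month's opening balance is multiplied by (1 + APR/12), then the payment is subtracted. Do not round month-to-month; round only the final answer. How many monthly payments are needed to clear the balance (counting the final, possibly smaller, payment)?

34 months

Monthly rate r = 9.4%/12 = 0.783333% = 0.00783333.
Recurrence: B ← B·(1+r) − $20.00.
Month 1: interest $4.54; balance after payment $564.54.
Month 2: interest $4.42; balance after payment $548.97.
Closed form: n = −ln(1 − rB₀/P)/ln(1+r) = −ln(0.77283)/ln(1.00783) ≈ 33.026, so the balance reaches zero during payment 34.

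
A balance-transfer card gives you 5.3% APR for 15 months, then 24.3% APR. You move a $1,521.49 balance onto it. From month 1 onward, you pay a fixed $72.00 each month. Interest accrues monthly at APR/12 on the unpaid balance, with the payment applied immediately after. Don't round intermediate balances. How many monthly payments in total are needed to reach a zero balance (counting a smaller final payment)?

23 months

Promo months 1–15 at r₀ = 5.3%/12 = 0.00441667; months 16+ at r₁ = 24.3%/12 = 0.02025.
After month 15: iterate B ← B·(1+r₀) − $72.00 for 15 months → $511.43.
Then at r₁ with $72.00/mo: n₂ = −ln(1 − r₁·B/P)/ln(1+r₁) ≈ 7.75 → 8 more payments.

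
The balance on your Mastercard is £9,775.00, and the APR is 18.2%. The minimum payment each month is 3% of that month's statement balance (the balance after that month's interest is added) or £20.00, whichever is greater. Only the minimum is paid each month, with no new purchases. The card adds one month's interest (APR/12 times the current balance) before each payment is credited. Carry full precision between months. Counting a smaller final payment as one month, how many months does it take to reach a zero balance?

222 months

Monthly rate r = 18.2%/12 = 1.51667% = 0.0151667.
While 3% of the post-interest balance exceeds £20.00, each month B ← (B·(1+r))·(1 − 0.03), i.e. B shrinks by the factor (1+r)·0.97 = 0.98471.
This holds for months 1–176. Entering month 177 the balance is £649.40; 3% of the post-interest balance is now below £20.00, so the flat £20.00 minimum applies from here.
From month 177 a fixed £20.00 at rate r clears £649.40 in 46 more payments. Total: 176 + 46 = 222 months.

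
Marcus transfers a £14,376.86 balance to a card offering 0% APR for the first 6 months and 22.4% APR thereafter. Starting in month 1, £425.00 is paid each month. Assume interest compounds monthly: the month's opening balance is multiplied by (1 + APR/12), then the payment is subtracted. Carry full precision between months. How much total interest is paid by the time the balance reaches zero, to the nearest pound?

Promo months 1–6 at r₀ = 0%/12 = 0; months 7+ at r₁ = 22.4%/12 = 0.0186667.
After month 6 (no interest yet): B = £14,376.86 − 6·£425.00 = £11,826.86.
Then at r₁ with £425.00/mo: n₂ = −ln(1 − r₁·B/P)/ln(1+r₁) ≈ 39.62 → 40 more payments.
Total paid = 45·£425.00 + £266.20 = £19,391.20; interest = £19,391.20 − £14,376.86 = £5,014.34.

£5,014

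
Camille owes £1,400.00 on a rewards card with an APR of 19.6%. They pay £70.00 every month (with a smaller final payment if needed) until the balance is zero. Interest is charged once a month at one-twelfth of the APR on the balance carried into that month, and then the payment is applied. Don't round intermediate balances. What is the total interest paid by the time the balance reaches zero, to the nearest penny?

Monthly rate r = 19.6%/12 = 1.63333% = 0.0163333.
Payoff takes n = ⌈−ln(1 − rB₀/P)/ln(1+r)⌉ = ⌈24.412⌉ = 25 payments; the last is £29.01.
Total paid = 24·£70.00 + £29.01 = £1,709.01.
Total interest = total paid − principal = £1,709.01 − £1,400.00 = £309.01.

£309.01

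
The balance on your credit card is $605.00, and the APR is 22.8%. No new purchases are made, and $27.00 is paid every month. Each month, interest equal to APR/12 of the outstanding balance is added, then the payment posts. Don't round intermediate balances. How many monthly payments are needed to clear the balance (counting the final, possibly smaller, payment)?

30 months

Monthly rate r = 22.8%/12 = 1.9% = 0.019.
Recurrence: B ← B·(1+r) − $27.00.
Month 1: interest $11.49; balance after payment $589.50.
Month 2: interest $11.20; balance after payment $573.70.
Closed form: n = −ln(1 − rB₀/P)/ln(1+r) = −ln(0.57426)/ln(1.019) ≈ 29.470, so the balance reaches zero during payment 30.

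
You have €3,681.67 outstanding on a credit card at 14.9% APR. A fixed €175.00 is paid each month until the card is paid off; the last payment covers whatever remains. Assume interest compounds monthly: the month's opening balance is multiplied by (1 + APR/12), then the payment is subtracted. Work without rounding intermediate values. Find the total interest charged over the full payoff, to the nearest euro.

€612

Monthly rate r = 14.9%/12 = 1.24167% = 0.0124167.
Payoff takes n = ⌈−ln(1 − rB₀/P)/ln(1+r)⌉ = ⌈24.534⌉ = 25 payments; the last is €93.79.
Total paid = 24·€175.00 + €93.79 = €4,293.79.
Total interest = total paid − principal = €4,293.79 − €3,681.67 = €612.12.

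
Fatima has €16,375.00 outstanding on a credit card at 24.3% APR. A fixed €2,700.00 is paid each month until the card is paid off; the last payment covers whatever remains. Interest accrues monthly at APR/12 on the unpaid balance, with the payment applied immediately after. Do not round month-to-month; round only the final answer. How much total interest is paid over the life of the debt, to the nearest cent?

€1,279.30

Monthly rate r = 24.3%/12 = 2.025% = 0.02025.
Payoff takes n = ⌈−ln(1 − rB₀/P)/ln(1+r)⌉ = ⌈6.536⌉ = 7 payments; the last is €1,454.30.
Total paid = 6·€2,700.00 + €1,454.30 = €17,654.30.
Total interest = total paid − principal = €17,654.30 − €16,375.00 = €1,279.30.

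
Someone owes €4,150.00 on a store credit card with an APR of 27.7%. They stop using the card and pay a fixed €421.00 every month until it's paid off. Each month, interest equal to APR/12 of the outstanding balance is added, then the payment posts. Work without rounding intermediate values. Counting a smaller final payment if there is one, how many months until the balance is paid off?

12 payments

Monthly rate r = 27.7%/12 = 2.30833% = 0.0230833.
Recurrence: B ← B·(1+r) − €421.00.
Month 1: interest €95.80; balance after payment €3,824.80.
Month 2: interest €88.29; balance after payment €3,492.08.
Closed form: n = −ln(1 − rB₀/P)/ln(1+r) = −ln(0.77246)/ln(1.02308) ≈ 11.313, so the balance reaches zero during payment 12.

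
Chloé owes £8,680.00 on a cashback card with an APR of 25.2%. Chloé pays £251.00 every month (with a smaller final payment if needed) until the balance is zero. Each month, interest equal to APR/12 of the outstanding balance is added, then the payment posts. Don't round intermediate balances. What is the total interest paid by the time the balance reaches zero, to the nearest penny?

Monthly rate r = 25.2%/12 = 2.1% = 0.021.
Payoff takes n = ⌈−ln(1 − rB₀/P)/ln(1+r)⌉ = ⌈62.332⌉ = 63 payments; the last is £83.86.
Total paid = 62·£251.00 + £83.86 = £15,645.86.
Total interest = total paid − principal = £15,645.86 − £8,680.00 = £6,965.86.

£6,965.86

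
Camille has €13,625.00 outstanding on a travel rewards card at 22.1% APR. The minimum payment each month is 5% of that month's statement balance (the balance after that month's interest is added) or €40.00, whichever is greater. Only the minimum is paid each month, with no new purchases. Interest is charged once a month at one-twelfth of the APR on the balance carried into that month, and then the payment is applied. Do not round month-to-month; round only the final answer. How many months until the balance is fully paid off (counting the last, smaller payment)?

Monthly rate r = 22.1%/12 = 1.84167% = 0.0184167.
While 5% of the post-interest balance exceeds €40.00, each month B ← (B·(1+r))·(1 − 0.05), i.e. B shrinks by the factor (1+r)·0.95 = 0.9675.
This holds for months 1–87. Entering month 88 the balance is €768.79; 5% of the post-interest balance is now below €40.00, so the flat €40.00 minimum applies from here.
From month 88 a fixed €40.00 at rate r clears €768.79 in 24 more payments. Total: 87 + 24 = 111 months.

111 months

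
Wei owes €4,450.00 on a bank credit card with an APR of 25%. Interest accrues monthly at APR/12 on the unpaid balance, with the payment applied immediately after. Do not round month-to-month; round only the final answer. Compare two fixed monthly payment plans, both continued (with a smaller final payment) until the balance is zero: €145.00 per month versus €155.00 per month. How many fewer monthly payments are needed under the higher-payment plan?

Monthly rate r = 25%/12 = 2.08333% = 0.0208333.
At €145.00/mo: n = ⌈−ln(1 − rB₀/P)/ln(1+r)⌉ = 50 payments (last €67.54); total interest = total paid − €4,450.00 = €2,722.54.
At €155.00/mo: 45 payments (last €32.96); total interest €2,402.96.
Payments saved = 50 − 45 = 5.

5 fewer payments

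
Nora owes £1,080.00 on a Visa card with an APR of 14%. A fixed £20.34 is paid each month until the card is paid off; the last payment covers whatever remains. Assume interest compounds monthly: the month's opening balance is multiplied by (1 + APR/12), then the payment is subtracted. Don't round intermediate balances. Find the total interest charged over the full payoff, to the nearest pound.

£614

Monthly rate r = 14%/12 = 1.16667% = 0.0116667.
Payoff takes n = ⌈−ln(1 − rB₀/P)/ln(1+r)⌉ = ⌈83.298⌉ = 84 payments; the last is £6.09.
Total paid = 83·£20.34 + £6.09 = £1,694.31.
Total interest = total paid − principal = £1,694.31 − £1,080.00 = £614.31.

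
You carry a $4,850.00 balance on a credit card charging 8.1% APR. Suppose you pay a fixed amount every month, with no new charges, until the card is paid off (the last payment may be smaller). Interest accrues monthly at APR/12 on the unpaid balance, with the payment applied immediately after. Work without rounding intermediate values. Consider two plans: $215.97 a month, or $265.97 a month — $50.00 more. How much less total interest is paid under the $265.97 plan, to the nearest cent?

$84.30

Monthly rate r = 8.1%/12 = 0.675% = 0.00675.
At $215.97/mo: n = ⌈−ln(1 − rB₀/P)/ln(1+r)⌉ = 25 payments (last $94.18); total interest = total paid − $4,850.00 = $427.46.
At $265.97/mo: 20 payments (last $139.73); total interest $343.16.
Interest saved = $427.46 − $343.16 = $84.30.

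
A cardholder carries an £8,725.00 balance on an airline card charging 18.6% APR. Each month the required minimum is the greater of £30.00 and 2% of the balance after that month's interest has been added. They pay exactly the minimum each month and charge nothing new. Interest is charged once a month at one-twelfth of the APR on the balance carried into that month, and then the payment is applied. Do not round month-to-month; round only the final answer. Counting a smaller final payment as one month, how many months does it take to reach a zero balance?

Monthly rate r = 18.6%/12 = 1.55% = 0.0155.
While 2% of the post-interest balance exceeds £30.00, each month B ← (B·(1+r))·(1 − 0.02), i.e. B shrinks by the factor (1+r)·0.98 = 0.99519.
This holds for months 1–369. Entering month 370 the balance is £1,472.59; 2% of the post-interest balance is now below £30.00, so the flat £30.00 minimum applies from here.
From month 370 a fixed £30.00 at rate r clears £1,472.59 in 94 more payments. Total: 369 + 94 = 463 months.

463 months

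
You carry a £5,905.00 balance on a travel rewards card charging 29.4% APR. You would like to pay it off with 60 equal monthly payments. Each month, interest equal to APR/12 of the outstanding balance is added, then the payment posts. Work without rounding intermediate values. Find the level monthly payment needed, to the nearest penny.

Monthly rate r = 29.4%/12 = 2.45% = 0.0245.
Level-payment amortization: P = B₀·r / (1 − (1+r)^(−n)) = 5905.00·0.0245 / (1 − 1.0245^(−60)).
Denominator 1 − (1+r)^(−60) = 0.765964232.
P = 144.672 / 0.765964232 ≈ 188.88.

£188.88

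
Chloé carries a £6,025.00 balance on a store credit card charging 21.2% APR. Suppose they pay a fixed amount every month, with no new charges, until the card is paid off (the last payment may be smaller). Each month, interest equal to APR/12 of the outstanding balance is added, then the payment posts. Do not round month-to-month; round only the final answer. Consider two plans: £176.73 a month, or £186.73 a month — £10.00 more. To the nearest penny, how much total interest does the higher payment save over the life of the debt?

Monthly rate r = 21.2%/12 = 1.76667% = 0.0176667.
At £176.73/mo: n = ⌈−ln(1 − rB₀/P)/ln(1+r)⌉ = 53 payments (last £115.11); total interest = total paid − £6,025.00 = £3,280.07.
At £186.73/mo: 49 payments (last £36.97); total interest £2,975.01.
Interest saved = £3,280.07 − £2,975.01 = £305.06.

£305.06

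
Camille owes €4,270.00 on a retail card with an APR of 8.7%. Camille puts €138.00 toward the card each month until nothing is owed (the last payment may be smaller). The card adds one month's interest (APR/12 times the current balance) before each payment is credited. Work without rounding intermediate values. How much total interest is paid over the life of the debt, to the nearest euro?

€583

Monthly rate r = 8.7%/12 = 0.725% = 0.00725.
Payoff takes n = ⌈−ln(1 − rB₀/P)/ln(1+r)⌉ = ⌈35.165⌉ = 36 payments; the last is €22.86.
Total paid = 35·€138.00 + €22.86 = €4,852.86.
Total interest = total paid − principal = €4,852.86 − €4,270.00 = €582.86.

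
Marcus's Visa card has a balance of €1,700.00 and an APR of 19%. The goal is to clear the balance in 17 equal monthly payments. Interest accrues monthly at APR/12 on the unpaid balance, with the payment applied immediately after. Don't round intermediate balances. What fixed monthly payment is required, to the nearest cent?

€114.85

Monthly rate r = 19%/12 = 1.58333% = 0.0158333.
Level-payment amortization: P = B₀·r / (1 − (1+r)^(−n)) = 1700.00·0.0158333 / (1 − 1.01583^(−17)).
Denominator 1 − (1+r)^(−17) = 0.234371331.
P = 26.9167 / 0.234371331 ≈ 114.85.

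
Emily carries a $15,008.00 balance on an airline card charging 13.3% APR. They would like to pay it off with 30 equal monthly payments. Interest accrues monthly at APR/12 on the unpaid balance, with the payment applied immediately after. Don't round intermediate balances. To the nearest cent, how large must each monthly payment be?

$590.78

Monthly rate r = 13.3%/12 = 1.10833% = 0.0110833.
Level-payment amortization: P = B₀·r / (1 − (1+r)^(−n)) = 15008.00·0.0110833 / (1 − 1.01108^(−30)).
Denominator 1 − (1+r)^(−30) = 0.28155843.
P = 166.339 / 0.28155843 ≈ 590.78.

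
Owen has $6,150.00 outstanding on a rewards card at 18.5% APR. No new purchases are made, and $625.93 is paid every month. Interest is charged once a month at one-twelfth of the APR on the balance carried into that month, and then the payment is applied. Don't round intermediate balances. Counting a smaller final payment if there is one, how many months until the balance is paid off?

Monthly rate r = 18.5%/12 = 1.54167% = 0.0154167.
Recurrence: B ← B·(1+r) − $625.93.
Month 1: interest $94.81; balance after payment $5,618.88.
Month 2: interest $86.62; balance after payment $5,079.58.
Closed form: n = −ln(1 − rB₀/P)/ln(1+r) = −ln(0.84853)/ln(1.01542) ≈ 10.736, so the balance reaches zero during payment 11.

11 payments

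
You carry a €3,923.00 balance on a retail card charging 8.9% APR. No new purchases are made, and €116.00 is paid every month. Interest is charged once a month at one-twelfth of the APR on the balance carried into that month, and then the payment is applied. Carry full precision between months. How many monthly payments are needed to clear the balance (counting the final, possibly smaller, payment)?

40 payments

Monthly rate r = 8.9%/12 = 0.741667% = 0.00741667.
Recurrence: B ← B·(1+r) − €116.00.
Month 1: interest €29.10; balance after payment €3,836.10.
Month 2: interest €28.45; balance after payment €3,748.55.
Closed form: n = −ln(1 − rB₀/P)/ln(1+r) = −ln(0.74918)/ln(1.00742) ≈ 39.081, so the balance reaches zero during payment 40.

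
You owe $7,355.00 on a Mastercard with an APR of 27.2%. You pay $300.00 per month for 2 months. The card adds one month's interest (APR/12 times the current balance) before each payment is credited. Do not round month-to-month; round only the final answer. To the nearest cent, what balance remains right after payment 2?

Monthly rate r = 27.2%/12 = 2.26667% = 0.0226667.
Each month: B ← B·(1+r) − $300.00.
Month 1: interest $166.71; balance after payment $7,221.71.
Month 2: interest $163.69; balance after payment $7,085.41.

$7,085.41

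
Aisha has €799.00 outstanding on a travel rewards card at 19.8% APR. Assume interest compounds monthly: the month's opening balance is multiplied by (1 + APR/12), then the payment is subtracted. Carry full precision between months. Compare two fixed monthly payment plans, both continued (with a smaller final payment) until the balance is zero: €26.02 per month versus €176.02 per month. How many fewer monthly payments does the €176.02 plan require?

39 fewer payments

Monthly rate r = 19.8%/12 = 1.65% = 0.0165.
At €26.02/mo: n = ⌈−ln(1 − rB₀/P)/ln(1+r)⌉ = 44 payments (last €4.58); total interest = total paid − €799.00 = €324.44.
At €176.02/mo: 5 payments (last €133.52); total interest €38.60.
Payments saved = 44 − 5 = 39.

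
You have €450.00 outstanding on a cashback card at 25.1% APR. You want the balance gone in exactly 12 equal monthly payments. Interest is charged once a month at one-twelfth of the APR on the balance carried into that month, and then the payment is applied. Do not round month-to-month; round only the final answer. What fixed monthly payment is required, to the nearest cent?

€42.79

Monthly rate r = 25.1%/12 = 2.09167% = 0.0209167.
Level-payment amortization: P = B₀·r / (1 − (1+r)^(−n)) = 450.00·0.0209167 / (1 − 1.02092^(−12)).
Denominator 1 − (1+r)^(−12) = 0.219960717.
P = 9.4125 / 0.219960717 ≈ 42.79.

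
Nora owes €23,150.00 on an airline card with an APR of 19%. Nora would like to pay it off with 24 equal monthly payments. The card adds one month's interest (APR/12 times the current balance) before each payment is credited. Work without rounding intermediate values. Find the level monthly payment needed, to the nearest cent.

Monthly rate r = 19%/12 = 1.58333% = 0.0158333.
Level-payment amortization: P = B₀·r / (1 − (1+r)^(−n)) = 23150.00·0.0158333 / (1 − 1.01583^(−24)).
Denominator 1 − (1+r)^(−24) = 0.314099736.
P = 366.542 / 0.314099736 ≈ 1166.96.

€1,166.96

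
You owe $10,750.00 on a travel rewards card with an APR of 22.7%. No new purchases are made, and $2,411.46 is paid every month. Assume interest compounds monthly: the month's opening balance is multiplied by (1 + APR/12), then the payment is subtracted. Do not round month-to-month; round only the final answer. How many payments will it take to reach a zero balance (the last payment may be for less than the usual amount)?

Monthly rate r = 22.7%/12 = 1.89167% = 0.0189167.
Recurrence: B ← B·(1+r) − $2,411.46.
Month 1: interest $203.35; balance after payment $8,541.89.
Month 2: interest $161.58; balance after payment $6,292.02.
Month 3: interest $119.02; balance after payment $3,999.58.
Month 4: interest $75.66; balance after payment $1,663.78.
Month 5: interest $31.47; balance after payment $0.00.

5 months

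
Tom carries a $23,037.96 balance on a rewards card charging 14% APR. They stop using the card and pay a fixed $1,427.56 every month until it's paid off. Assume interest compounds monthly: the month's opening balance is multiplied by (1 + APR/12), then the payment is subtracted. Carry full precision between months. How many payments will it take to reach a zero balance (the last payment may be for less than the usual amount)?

Monthly rate r = 14%/12 = 1.16667% = 0.0116667.
Recurrence: B ← B·(1+r) − $1,427.56.
Month 1: interest $268.78; balance after payment $21,879.18.
Month 2: interest $255.26; balance after payment $20,706.87.
Closed form: n = −ln(1 − rB₀/P)/ln(1+r) = −ln(0.81172)/ln(1.01167) ≈ 17.984, so the balance reaches zero during payment 18.

18 payments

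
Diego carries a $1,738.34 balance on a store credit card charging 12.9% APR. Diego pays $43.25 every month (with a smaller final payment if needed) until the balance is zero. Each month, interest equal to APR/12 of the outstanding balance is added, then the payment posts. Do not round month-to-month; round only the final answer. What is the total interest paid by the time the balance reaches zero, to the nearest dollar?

$550

Monthly rate r = 12.9%/12 = 1.075% = 0.01075.
Payoff takes n = ⌈−ln(1 − rB₀/P)/ln(1+r)⌉ = ⌈52.911⌉ = 53 payments; the last is $39.44.
Total paid = 52·$43.25 + $39.44 = $2,288.44.
Total interest = total paid − principal = $2,288.44 − $1,738.34 = $550.10.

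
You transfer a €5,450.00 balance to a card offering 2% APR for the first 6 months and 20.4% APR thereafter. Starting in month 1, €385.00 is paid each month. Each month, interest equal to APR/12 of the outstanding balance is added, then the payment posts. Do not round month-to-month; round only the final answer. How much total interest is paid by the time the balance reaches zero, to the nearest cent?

€321.68

Promo months 1–6 at r₀ = 2%/12 = 0.00166667; months 7+ at r₁ = 20.4%/12 = 0.017.
After month 6: iterate B ← B·(1+r₀) − €385.00 for 6 months → €3,185.08.
Then at r₁ with €385.00/mo: n₂ = −ln(1 − r₁·B/P)/ln(1+r₁) ≈ 8.99 → 9 more payments.
Total paid = 14·€385.00 + €381.68 = €5,771.68; interest = €5,771.68 − €5,450.00 = €321.68.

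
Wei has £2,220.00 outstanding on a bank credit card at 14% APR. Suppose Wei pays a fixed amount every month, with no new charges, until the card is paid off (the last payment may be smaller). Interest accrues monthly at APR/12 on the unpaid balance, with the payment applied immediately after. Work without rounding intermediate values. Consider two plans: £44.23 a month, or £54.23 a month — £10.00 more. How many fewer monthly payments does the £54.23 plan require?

20 fewer payments

Monthly rate r = 14%/12 = 1.16667% = 0.0116667.
At £44.23/mo: n = ⌈−ln(1 − rB₀/P)/ln(1+r)⌉ = 76 payments (last £41.69); total interest = total paid − £2,220.00 = £1,138.94.
At £54.23/mo: 56 payments (last £53.12); total interest £815.77.
Payments saved = 76 − 56 = 20.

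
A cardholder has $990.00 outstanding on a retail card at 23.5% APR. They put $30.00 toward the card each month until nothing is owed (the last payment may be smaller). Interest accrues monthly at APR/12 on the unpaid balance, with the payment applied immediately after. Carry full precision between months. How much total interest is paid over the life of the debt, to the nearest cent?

$617.52

Monthly rate r = 23.5%/12 = 1.95833% = 0.0195833.
Payoff takes n = ⌈−ln(1 − rB₀/P)/ln(1+r)⌉ = ⌈53.582⌉ = 54 payments; the last is $17.52.
Total paid = 53·$30.00 + $17.52 = $1,607.52.
Total interest = total paid − principal = $1,607.52 − $990.00 = $617.52.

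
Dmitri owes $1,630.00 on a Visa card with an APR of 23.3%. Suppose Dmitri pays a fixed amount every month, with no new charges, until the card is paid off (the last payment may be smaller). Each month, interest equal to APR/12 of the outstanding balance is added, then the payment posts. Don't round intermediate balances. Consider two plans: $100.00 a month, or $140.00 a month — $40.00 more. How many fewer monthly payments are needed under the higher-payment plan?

Monthly rate r = 23.3%/12 = 1.94167% = 0.0194167.
At $100.00/mo: n = ⌈−ln(1 − rB₀/P)/ln(1+r)⌉ = 20 payments (last $78.87); total interest = total paid − $1,630.00 = $348.87.
At $140.00/mo: 14 payments (last $45.95); total interest $235.95.
Payments saved = 20 − 14 = 6.

6 fewer payments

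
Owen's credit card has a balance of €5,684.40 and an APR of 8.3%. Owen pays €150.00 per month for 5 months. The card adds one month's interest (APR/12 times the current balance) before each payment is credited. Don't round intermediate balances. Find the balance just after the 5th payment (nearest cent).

Monthly rate r = 8.3%/12 = 0.691667% = 0.00691667.
Each month: B ← B·(1+r) − €150.00.
Month 1: interest €39.32; balance after payment €5,573.72.
Month 2: interest €38.55; balance after payment €5,462.27.
Month 3: interest €37.78; balance after payment €5,350.05.
Month 4: interest €37.00; balance after payment €5,237.05.
Month 5: interest €36.22; balance after payment €5,123.28.

€5,123.28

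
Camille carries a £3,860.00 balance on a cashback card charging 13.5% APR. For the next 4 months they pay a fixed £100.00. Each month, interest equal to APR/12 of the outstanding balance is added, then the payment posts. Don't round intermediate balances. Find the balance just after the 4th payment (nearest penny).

£3,629.85

Monthly rate r = 13.5%/12 = 1.125% = 0.01125.
Each month: B ← B·(1+r) − £100.00.
Month 1: interest £43.42; balance after payment £3,803.43.
Month 2: interest £42.79; balance after payment £3,746.21.
Month 3: interest £42.14; balance after payment £3,688.36.
Month 4: interest £41.49; balance after payment £3,629.85.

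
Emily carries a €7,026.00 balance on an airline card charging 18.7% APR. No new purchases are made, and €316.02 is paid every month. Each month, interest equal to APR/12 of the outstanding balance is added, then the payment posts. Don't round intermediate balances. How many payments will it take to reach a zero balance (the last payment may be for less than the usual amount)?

Monthly rate r = 18.7%/12 = 1.55833% = 0.0155833.
Recurrence: B ← B·(1+r) − €316.02.
Month 1: interest €109.49; balance after payment €6,819.47.
Month 2: interest €106.27; balance after payment €6,609.72.
Closed form: n = −ln(1 − rB₀/P)/ln(1+r) = −ln(0.65354)/ln(1.01558) ≈ 27.507, so the balance reaches zero during payment 28.

28 months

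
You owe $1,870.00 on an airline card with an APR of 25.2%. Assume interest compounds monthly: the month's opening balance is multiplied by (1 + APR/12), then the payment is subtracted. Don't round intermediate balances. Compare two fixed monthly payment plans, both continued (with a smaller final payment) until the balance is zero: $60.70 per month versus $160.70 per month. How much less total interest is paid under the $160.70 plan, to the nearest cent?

$873.91

Monthly rate r = 25.2%/12 = 2.1% = 0.021.
At $60.70/mo: n = ⌈−ln(1 − rB₀/P)/ln(1+r)⌉ = 51 payments (last $5.97); total interest = total paid − $1,870.00 = $1,170.97.
At $160.70/mo: 14 payments (last $77.96); total interest $297.06.
Interest saved = $1,170.97 − $297.06 = $873.91.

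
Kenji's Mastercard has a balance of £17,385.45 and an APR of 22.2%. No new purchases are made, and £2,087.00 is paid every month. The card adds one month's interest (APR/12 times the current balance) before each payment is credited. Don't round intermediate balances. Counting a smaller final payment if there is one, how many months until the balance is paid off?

10 months

Monthly rate r = 22.2%/12 = 1.85% = 0.0185.
Recurrence: B ← B·(1+r) − £2,087.00.
Month 1: interest £321.63; balance after payment £15,620.08.
Month 2: interest £288.97; balance after payment £13,822.05.
Closed form: n = −ln(1 − rB₀/P)/ln(1+r) = −ln(0.84589)/ln(1.0185) ≈ 9.130, so the balance reaches zero during payment 10.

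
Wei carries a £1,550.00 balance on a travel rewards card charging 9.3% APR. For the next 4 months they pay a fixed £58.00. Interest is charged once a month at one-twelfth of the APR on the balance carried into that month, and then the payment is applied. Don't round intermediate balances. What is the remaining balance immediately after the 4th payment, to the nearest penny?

Monthly rate r = 9.3%/12 = 0.775% = 0.00775.
Each month: B ← B·(1+r) − £58.00.
Month 1: interest £12.01; balance after payment £1,504.01.
Month 2: interest £11.66; balance after payment £1,457.67.
Month 3: interest £11.30; balance after payment £1,410.97.
Month 4: interest £10.93; balance after payment £1,363.90.

£1,363.90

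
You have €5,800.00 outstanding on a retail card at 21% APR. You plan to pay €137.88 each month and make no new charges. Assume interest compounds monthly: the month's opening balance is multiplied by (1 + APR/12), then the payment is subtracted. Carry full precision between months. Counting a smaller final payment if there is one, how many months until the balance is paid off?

77 payments

Monthly rate r = 21%/12 = 1.75% = 0.0175.
Recurrence: B ← B·(1+r) − €137.88.
Month 1: interest €101.50; balance after payment €5,763.62.
Month 2: interest €100.86; balance after payment €5,726.60.
Closed form: n = −ln(1 − rB₀/P)/ln(1+r) = −ln(0.26385)/ln(1.0175) ≈ 76.799, so the balance reaches zero during payment 77.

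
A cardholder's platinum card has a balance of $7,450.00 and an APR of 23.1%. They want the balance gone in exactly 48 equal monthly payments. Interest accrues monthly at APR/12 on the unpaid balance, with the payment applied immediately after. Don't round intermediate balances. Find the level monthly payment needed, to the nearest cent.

$239.19

Monthly rate r = 23.1%/12 = 1.925% = 0.01925.
Level-payment amortization: P = B₀·r / (1 − (1+r)^(−n)) = 7450.00·0.01925 / (1 − 1.01925^(−48)).
Denominator 1 − (1+r)^(−48) = 0.599571082.
P = 143.412 / 0.599571082 ≈ 239.19.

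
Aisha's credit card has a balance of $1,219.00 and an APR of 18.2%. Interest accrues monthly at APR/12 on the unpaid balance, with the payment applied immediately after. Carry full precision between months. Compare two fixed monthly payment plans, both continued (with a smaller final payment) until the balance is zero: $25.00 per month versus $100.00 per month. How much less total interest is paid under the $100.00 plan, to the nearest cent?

$876.05

Monthly rate r = 18.2%/12 = 1.51667% = 0.0151667.
At $25.00/mo: n = ⌈−ln(1 − rB₀/P)/ln(1+r)⌉ = 90 payments (last $9.27); total interest = total paid − $1,219.00 = $1,015.27.
At $100.00/mo: 14 payments (last $58.22); total interest $139.22.
Interest saved = $1,015.27 − $139.22 = $876.05.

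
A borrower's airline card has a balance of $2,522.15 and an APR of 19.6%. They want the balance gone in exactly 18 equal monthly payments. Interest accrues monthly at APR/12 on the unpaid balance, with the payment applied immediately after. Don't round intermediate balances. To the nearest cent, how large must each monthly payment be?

$162.86

Monthly rate r = 19.6%/12 = 1.63333% = 0.0163333.
Level-payment amortization: P = B₀·r / (1 − (1+r)^(−n)) = 2522.15·0.0163333 / (1 − 1.01633^(−18)).
Denominator 1 − (1+r)^(−18) = 0.252951245.
P = 41.1951 / 0.252951245 ≈ 162.86.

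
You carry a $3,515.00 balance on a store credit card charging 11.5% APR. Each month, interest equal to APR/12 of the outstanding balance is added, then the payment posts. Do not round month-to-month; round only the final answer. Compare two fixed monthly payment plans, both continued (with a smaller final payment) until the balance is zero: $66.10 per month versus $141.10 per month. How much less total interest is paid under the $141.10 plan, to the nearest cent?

$902.84

Monthly rate r = 11.5%/12 = 0.958333% = 0.00958333.
At $66.10/mo: n = ⌈−ln(1 − rB₀/P)/ln(1+r)⌉ = 75 payments (last $46.98); total interest = total paid − $3,515.00 = $1,423.38.
At $141.10/mo: 29 payments (last $84.74); total interest $520.54.
Interest saved = $1,423.38 − $520.54 = $902.84.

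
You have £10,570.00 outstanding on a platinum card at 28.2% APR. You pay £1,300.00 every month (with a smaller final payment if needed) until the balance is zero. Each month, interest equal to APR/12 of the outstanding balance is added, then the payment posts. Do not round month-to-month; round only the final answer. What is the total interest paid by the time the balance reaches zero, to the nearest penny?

£1,299.24

Monthly rate r = 28.2%/12 = 2.35% = 0.0235.
Payoff takes n = ⌈−ln(1 − rB₀/P)/ln(1+r)⌉ = ⌈9.129⌉ = 10 payments; the last is £169.24.
Total paid = 9·£1,300.00 + £169.24 = £11,869.24.
Total interest = total paid − principal = £11,869.24 − £10,570.00 = £1,299.24.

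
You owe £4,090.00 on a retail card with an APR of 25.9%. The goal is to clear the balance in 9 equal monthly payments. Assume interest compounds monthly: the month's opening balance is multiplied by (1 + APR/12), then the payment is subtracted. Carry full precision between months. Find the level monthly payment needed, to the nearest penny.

£504.88

Monthly rate r = 25.9%/12 = 2.15833% = 0.0215833.
Level-payment amortization: P = B₀·r / (1 − (1+r)^(−n)) = 4090.00·0.0215833 / (1 − 1.02158^(−9)).
Denominator 1 − (1+r)^(−9) = 0.17484448.
P = 88.2758 / 0.17484448 ≈ 504.88.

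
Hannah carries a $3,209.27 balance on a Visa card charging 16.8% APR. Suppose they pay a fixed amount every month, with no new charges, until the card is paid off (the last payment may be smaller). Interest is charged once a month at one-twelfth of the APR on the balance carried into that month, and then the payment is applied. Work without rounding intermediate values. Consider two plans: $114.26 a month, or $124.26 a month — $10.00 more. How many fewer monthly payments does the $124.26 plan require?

Monthly rate r = 16.8%/12 = 1.4% = 0.014.
At $114.26/mo: n = ⌈−ln(1 − rB₀/P)/ln(1+r)⌉ = 36 payments (last $106.84); total interest = total paid − $3,209.27 = $896.67.
At $124.26/mo: 33 payments (last $34.71); total interest $801.76.
Payments saved = 36 − 33 = 3.

3 fewer payments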